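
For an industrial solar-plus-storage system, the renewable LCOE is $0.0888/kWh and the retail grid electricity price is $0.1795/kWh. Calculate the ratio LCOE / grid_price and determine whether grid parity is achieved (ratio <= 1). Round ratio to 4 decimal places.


Compare LCOE to grid price:
  LCOE = $0.0888/kWh, Grid price = $0.1795/kWh
  Ratio = LCOE / grid_price = 0.0888 / 0.1795 = 0.4947
  Grid parity achieved (ratio <= 1)? yes

0.4947


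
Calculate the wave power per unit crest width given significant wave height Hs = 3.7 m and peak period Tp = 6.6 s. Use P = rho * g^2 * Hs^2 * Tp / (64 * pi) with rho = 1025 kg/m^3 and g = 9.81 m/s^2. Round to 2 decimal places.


Apply wave power formula:
  g^2 = 9.81^2 = 96.2361
  Hs^2 = 3.7^2 = 13.69
  Numerator = rho * g^2 * Hs^2 * Tp = 1025 * 96.2361 * 13.69 * 6.6 = 8912699.49
  Denominator = 64 * pi = 201.0619
  P = 8912699.49 / 201.0619 = 44328.13 W/m

44328.13


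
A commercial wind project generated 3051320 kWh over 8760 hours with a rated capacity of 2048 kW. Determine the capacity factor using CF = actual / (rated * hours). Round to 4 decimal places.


Capacity factor = actual output / maximum possible output
Maximum possible = rated * hours = 2048 * 8760 = 17940480 kWh
CF = 3051320 / 17940480
CF = 0.1701

0.1701


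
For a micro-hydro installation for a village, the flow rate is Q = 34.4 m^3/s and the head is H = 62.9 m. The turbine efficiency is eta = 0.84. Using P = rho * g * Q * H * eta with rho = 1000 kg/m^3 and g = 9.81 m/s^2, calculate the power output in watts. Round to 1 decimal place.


Apply the hydropower formula P = rho * g * Q * H * eta
rho * g = 1000 * 9.81 = 9810.0
P = 9810.0 * 34.4 * 62.9 * 0.84
P = 17830247.9 W

17830247.9


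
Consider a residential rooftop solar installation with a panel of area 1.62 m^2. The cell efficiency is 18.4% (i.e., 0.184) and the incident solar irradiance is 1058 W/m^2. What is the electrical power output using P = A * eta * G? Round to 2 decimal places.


Use the solar power formula P = A * eta * G.
Given: A = 1.62 m^2, eta = 0.184, G = 1058 W/m^2
P = 1.62 * 0.184 * 1058
P = 315.37 W

315.37


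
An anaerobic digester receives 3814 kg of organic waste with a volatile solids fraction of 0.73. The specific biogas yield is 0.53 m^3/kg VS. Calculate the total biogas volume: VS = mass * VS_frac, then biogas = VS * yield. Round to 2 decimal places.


Compute volatile solids:
  VS = mass * VS_fraction = 3814 * 0.73 = 2784.22 kg
Calculate biogas volume:
  Biogas = VS * specific_yield = 2784.22 * 0.53
  Biogas = 1475.64 m^3

1475.64


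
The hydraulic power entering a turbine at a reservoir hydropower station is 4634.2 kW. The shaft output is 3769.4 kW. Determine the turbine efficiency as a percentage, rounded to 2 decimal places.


Turbine efficiency = (output power / input power) * 100
eta = (3769.4 / 4634.2) * 100
eta = 81.34%

81.34


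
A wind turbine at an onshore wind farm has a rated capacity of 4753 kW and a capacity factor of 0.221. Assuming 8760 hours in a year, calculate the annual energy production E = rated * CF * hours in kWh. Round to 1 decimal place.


Annual energy = rated_kW * capacity_factor * hours_per_year
Given: P_rated = 4753 kW, CF = 0.221, hours = 8760
E = 4753 * 0.221 * 8760
E = 9201617.9 kWh

9201617.9


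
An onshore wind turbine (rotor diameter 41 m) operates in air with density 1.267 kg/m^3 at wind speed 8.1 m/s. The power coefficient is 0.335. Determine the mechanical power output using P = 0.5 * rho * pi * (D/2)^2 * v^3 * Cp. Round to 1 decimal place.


Step 1 -- Compute swept area:
  A = pi * (D/2)^2 = pi * (41/2)^2 = 1320.25 m^2
Step 2 -- Apply wind power equation:
  P = 0.5 * rho * A * v^3 * Cp
  v^3 = 8.1^3 = 531.441
  P = 0.5 * 1.267 * 1320.25 * 531.441 * 0.335
  P = 148903.2 W

148903.2


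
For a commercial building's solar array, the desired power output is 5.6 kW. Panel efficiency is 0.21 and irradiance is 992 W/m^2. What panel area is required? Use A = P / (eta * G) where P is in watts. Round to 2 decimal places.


Convert target power to watts: P = 5.6 * 1000 = 5600.0 W
Compute denominator: eta * G = 0.21 * 992 = 208.32
Required area A = P / (eta * G) = 5600.0 / 208.32
A = 26.88 m^2

26.88


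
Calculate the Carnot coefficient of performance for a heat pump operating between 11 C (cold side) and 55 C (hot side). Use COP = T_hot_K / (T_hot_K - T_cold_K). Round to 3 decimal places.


Convert to Kelvin:
  T_hot = 55 + 273.15 = 328.15 K
  T_cold = 11 + 273.15 = 284.15 K
Apply Carnot COP formula:
  COP = T_hot_K / (T_hot_K - T_cold_K) = 328.15 / 44.0
  COP = 7.458

7.458


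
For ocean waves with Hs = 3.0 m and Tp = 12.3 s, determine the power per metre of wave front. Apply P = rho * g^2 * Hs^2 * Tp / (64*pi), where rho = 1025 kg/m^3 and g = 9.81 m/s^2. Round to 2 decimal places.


Apply wave power formula:
  g^2 = 9.81^2 = 96.2361
  Hs^2 = 3.0^2 = 9.0
  Numerator = rho * g^2 * Hs^2 * Tp = 1025 * 96.2361 * 9.0 * 12.3 = 10919669.68
  Denominator = 64 * pi = 201.0619
  P = 10919669.68 / 201.0619 = 54309.98 W/m

54309.98


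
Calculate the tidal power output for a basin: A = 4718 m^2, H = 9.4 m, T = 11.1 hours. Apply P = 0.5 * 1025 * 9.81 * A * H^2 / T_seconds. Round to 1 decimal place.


Convert period to seconds: T = 11.1 * 3600 = 39960.0 s
H^2 = 9.4^2 = 88.36
P = 0.5 * rho * g * A * H^2 / T
P = 0.5 * 1025 * 9.81 * 4718 * 88.36 / 39960.0
P = 52450.7 W

52450.7


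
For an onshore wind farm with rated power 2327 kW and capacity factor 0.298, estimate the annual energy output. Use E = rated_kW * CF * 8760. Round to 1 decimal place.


Annual energy = rated_kW * capacity_factor * hours_per_year
Given: P_rated = 2327 kW, CF = 0.298, hours = 8760
E = 2327 * 0.298 * 8760
E = 6074587.0 kWh

6074587.0


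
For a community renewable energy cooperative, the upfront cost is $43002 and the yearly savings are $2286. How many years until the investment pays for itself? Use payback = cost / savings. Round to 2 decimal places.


Simple payback period = initial cost / annual savings
Payback = 43002 / 2286
Payback = 18.81 years

18.81


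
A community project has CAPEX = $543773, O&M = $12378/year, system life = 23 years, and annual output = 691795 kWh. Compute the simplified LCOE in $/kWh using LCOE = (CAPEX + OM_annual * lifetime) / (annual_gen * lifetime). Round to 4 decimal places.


Total cost = CAPEX + OM * lifetime = 543773 + 12378 * 23 = 543773 + 284694 = 828467
Total generation = annual * lifetime = 691795 * 23 = 15911285 kWh
LCOE = 828467 / 15911285
LCOE = 0.0521 $/kWh

0.0521


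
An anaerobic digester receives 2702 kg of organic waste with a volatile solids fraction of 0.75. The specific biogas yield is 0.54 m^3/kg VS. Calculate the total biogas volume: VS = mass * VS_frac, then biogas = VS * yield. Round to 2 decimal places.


Compute volatile solids:
  VS = mass * VS_fraction = 2702 * 0.75 = 2026.5 kg
Calculate biogas volume:
  Biogas = VS * specific_yield = 2026.5 * 0.54
  Biogas = 1094.31 m^3

1094.31


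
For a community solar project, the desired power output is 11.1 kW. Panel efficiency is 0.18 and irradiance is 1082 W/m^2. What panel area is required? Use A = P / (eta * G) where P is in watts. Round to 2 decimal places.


Convert target power to watts: P = 11.1 * 1000 = 11100.0 W
Compute denominator: eta * G = 0.18 * 1082 = 194.76
Required area A = P / (eta * G) = 11100.0 / 194.76
A = 56.99 m^2

56.99


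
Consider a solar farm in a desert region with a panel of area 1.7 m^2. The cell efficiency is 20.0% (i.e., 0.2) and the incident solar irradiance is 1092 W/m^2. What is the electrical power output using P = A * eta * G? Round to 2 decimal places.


Use the solar power formula P = A * eta * G.
Given: A = 1.7 m^2, eta = 0.2, G = 1092 W/m^2
P = 1.7 * 0.2 * 1092
P = 371.28 W

371.28


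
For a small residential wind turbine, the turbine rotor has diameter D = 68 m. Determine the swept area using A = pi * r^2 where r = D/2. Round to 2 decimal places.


Compute the rotor radius:
  r = D / 2 = 68 / 2 = 34.0 m
Calculate swept area:
  A = pi * r^2 = pi * 34.0^2
  A = 3631.68 m^2

3631.68


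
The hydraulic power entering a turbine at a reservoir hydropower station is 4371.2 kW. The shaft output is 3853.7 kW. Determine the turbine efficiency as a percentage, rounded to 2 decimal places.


Turbine efficiency = (output power / input power) * 100
eta = (3853.7 / 4371.2) * 100
eta = 88.16%

88.16


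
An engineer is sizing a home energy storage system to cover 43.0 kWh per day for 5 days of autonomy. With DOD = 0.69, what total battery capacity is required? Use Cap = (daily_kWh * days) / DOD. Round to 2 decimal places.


Total energy needed = daily * days = 43.0 * 5 = 215.0 kWh
Account for depth of discharge:
  Cap = total_energy / DOD = 215.0 / 0.69
  Cap = 311.59 kWh

311.59


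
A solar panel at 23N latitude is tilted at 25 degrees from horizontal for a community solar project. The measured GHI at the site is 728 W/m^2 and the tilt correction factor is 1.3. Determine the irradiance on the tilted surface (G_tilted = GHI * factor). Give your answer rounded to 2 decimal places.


Identify the given values:
  GHI = 728 W/m^2, tilt correction factor = 1.3
Apply the formula G_tilted = GHI * factor:
  G_tilted = 728 * 1.3
  G_tilted = 946.40 W/m^2

946.40


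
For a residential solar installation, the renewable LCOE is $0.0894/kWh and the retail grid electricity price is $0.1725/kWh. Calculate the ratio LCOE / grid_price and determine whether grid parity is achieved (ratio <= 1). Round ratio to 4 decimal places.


Compare LCOE to grid price:
  LCOE = $0.0894/kWh, Grid price = $0.1725/kWh
  Ratio = LCOE / grid_price = 0.0894 / 0.1725 = 0.5183
  Grid parity achieved (ratio <= 1)? yes

0.5183


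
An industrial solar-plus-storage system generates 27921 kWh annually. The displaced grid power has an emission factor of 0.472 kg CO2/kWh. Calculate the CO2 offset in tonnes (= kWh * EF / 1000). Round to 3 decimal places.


CO2 offset in kg = generation * emission_factor
CO2 offset = 27921 * 0.472 = 13178.71 kg
Convert to tonnes:
  CO2 offset = 13178.71 / 1000 = 13.179 tonnes

13.179


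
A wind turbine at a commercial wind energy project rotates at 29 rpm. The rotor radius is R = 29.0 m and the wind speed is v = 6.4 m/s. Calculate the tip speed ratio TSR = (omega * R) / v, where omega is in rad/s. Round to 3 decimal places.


Convert rotational speed to rad/s:
  omega = 29 * 2 * pi / 60 = 3.0369 rad/s
Compute tip speed:
  v_tip = omega * R = 3.0369 * 29.0 = 88.069 m/s
Tip speed ratio:
  TSR = v_tip / v_wind = 88.069 / 6.4 = 13.761

13.761


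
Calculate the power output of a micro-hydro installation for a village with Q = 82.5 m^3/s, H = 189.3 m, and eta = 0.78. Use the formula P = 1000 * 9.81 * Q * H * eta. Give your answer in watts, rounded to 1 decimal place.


Apply the hydropower formula P = rho * g * Q * H * eta
rho * g = 1000 * 9.81 = 9810.0
P = 9810.0 * 82.5 * 189.3 * 0.78
P = 119500073.6 W

119500073.6


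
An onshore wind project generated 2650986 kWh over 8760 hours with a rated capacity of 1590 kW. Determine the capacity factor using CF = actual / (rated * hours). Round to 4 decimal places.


Capacity factor = actual output / maximum possible output
Maximum possible = rated * hours = 1590 * 8760 = 13928400 kWh
CF = 2650986 / 13928400
CF = 0.1903

0.1903


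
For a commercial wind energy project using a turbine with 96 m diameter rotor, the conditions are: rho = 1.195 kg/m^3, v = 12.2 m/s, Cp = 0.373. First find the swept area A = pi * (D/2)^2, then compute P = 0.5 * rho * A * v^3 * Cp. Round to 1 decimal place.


Step 1 -- Compute swept area:
  A = pi * (D/2)^2 = pi * (96/2)^2 = 7238.23 m^2
Step 2 -- Apply wind power equation:
  P = 0.5 * rho * A * v^3 * Cp
  v^3 = 12.2^3 = 1815.848
  P = 0.5 * 1.195 * 7238.23 * 1815.848 * 0.373
  P = 2929264.4 W

2929264.4


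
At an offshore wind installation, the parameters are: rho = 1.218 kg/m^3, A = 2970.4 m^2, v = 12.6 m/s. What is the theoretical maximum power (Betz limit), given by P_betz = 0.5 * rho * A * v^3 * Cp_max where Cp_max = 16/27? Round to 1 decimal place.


The Betz coefficient Cp_max = 16/27 = 0.5926
v^3 = 12.6^3 = 2000.376
P_betz = 0.5 * rho * A * v^3 * Cp_max
P_betz = 0.5 * 1.218 * 2970.4 * 2000.376 * 0.5926
P_betz = 2144371.8 W

2144371.8


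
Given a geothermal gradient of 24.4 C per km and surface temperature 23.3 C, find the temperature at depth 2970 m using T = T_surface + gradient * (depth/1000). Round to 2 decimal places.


Convert depth to km: 2970 / 1000 = 2.97 km
Temperature increase = gradient * depth_km = 24.4 * 2.97 = 72.47 C
Temperature at depth = T_surface + delta_T = 23.3 + 72.47
T = 95.77 C

95.77


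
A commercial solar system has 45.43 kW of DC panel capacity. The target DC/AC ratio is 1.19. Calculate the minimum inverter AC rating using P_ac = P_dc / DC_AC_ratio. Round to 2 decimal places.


The inverter AC capacity is determined by the DC/AC ratio.
Given: P_dc = 45.43 kW, DC/AC ratio = 1.19
P_ac = P_dc / ratio = 45.43 / 1.19
P_ac = 38.18 kW

38.18


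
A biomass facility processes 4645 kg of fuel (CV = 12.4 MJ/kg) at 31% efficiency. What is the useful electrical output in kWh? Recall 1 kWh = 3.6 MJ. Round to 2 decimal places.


Total energy = mass * CV = 4645 * 12.4 = 57598.0 MJ
Useful energy = total * eta = 57598.0 * 0.31 = 17855.38 MJ
Convert to kWh: 17855.38 / 3.6
Useful energy = 4959.83 kWh

4959.83


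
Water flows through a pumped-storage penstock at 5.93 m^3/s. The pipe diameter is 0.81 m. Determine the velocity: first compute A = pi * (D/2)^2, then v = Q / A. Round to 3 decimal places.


Compute pipe cross-sectional area:
  A = pi * (D/2)^2 = pi * (0.81/2)^2 = 0.5153 m^2
Calculate velocity:
  v = Q / A = 5.93 / 0.5153
  v = 11.508 m/s

11.508


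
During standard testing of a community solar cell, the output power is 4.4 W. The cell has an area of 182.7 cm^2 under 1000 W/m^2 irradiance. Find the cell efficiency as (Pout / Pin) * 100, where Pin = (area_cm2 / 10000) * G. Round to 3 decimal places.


First compute the input power:
  Pin = area_cm2 / 10000 * G = 182.7 / 10000 * 1000 = 18.27 W
Then compute efficiency:
  Efficiency = (Pout / Pin) * 100 = (4.4 / 18.27) * 100
  Efficiency = 24.083%

24.083


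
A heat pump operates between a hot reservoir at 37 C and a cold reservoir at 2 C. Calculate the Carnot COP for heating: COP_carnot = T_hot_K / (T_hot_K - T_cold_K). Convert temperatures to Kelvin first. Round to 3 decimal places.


Convert to Kelvin:
  T_hot = 37 + 273.15 = 310.15 K
  T_cold = 2 + 273.15 = 275.15 K
Apply Carnot COP formula:
  COP = T_hot_K / (T_hot_K - T_cold_K) = 310.15 / 35.0
  COP = 8.861

8.861


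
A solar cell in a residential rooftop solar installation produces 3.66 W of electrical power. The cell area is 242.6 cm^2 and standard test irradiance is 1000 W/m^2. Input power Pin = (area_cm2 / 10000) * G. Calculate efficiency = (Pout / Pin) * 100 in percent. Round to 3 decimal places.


First compute the input power:
  Pin = area_cm2 / 10000 * G = 242.6 / 10000 * 1000 = 24.26 W
Then compute efficiency:
  Efficiency = (Pout / Pin) * 100 = (3.66 / 24.26) * 100
  Efficiency = 15.087%

15.087


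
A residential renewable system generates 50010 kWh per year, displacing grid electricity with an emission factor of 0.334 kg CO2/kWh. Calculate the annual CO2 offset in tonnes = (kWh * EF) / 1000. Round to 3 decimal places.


CO2 offset in kg = generation * emission_factor
CO2 offset = 50010 * 0.334 = 16703.34 kg
Convert to tonnes:
  CO2 offset = 16703.34 / 1000 = 16.703 tonnes

16.703


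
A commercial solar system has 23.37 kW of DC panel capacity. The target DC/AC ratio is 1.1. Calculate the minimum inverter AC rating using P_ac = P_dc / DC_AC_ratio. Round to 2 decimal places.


The inverter AC capacity is determined by the DC/AC ratio.
Given: P_dc = 23.37 kW, DC/AC ratio = 1.1
P_ac = P_dc / ratio = 23.37 / 1.1
P_ac = 21.25 kW

21.25


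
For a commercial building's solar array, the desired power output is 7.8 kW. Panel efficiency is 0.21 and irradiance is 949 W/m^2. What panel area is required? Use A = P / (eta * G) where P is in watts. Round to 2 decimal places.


Convert target power to watts: P = 7.8 * 1000 = 7800.0 W
Compute denominator: eta * G = 0.21 * 949 = 199.29
Required area A = P / (eta * G) = 7800.0 / 199.29
A = 39.14 m^2

39.14


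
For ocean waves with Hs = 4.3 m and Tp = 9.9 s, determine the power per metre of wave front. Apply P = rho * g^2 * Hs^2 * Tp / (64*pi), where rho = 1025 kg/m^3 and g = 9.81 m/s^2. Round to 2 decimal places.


Apply wave power formula:
  g^2 = 9.81^2 = 96.2361
  Hs^2 = 4.3^2 = 18.49
  Numerator = rho * g^2 * Hs^2 * Tp = 1025 * 96.2361 * 18.49 * 9.9 = 18056517.2
  Denominator = 64 * pi = 201.0619
  P = 18056517.2 / 201.0619 = 89805.75 W/m

89805.75


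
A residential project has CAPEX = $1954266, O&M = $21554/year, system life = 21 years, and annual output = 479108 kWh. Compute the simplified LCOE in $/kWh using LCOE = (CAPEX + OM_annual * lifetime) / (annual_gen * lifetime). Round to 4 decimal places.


Total cost = CAPEX + OM * lifetime = 1954266 + 21554 * 21 = 1954266 + 452634 = 2406900
Total generation = annual * lifetime = 479108 * 21 = 10061268 kWh
LCOE = 2406900 / 10061268
LCOE = 0.2392 $/kWh

0.2392


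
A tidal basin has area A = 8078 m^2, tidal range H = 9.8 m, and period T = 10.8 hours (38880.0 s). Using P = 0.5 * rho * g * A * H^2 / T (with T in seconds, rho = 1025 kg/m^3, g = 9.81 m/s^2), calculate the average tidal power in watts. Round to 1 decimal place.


Convert period to seconds: T = 10.8 * 3600 = 38880.0 s
H^2 = 9.8^2 = 96.04
P = 0.5 * rho * g * A * H^2 / T
P = 0.5 * 1025 * 9.81 * 8078 * 96.04 / 38880.0
P = 100321.2 W

100321.2


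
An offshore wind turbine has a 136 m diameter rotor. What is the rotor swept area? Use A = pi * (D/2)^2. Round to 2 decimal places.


Compute the rotor radius:
  r = D / 2 = 136 / 2 = 68.0 m
Calculate swept area:
  A = pi * r^2 = pi * 68.0^2
  A = 14526.72 m^2

14526.72


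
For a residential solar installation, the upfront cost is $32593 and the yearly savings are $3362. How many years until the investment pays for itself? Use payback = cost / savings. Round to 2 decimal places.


Simple payback period = initial cost / annual savings
Payback = 32593 / 3362
Payback = 9.69 years

9.69


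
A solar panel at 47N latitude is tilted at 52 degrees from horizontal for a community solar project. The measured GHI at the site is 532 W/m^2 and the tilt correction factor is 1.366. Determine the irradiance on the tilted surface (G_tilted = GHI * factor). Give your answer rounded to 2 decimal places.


Identify the given values:
  GHI = 532 W/m^2, tilt correction factor = 1.366
Apply the formula G_tilted = GHI * factor:
  G_tilted = 532 * 1.366
  G_tilted = 726.71 W/m^2

726.71


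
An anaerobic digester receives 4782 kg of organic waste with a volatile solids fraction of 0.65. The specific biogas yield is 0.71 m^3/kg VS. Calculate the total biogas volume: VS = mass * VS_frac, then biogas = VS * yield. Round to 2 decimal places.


Compute volatile solids:
  VS = mass * VS_fraction = 4782 * 0.65 = 3108.3 kg
Calculate biogas volume:
  Biogas = VS * specific_yield = 3108.3 * 0.71
  Biogas = 2206.89 m^3

2206.89


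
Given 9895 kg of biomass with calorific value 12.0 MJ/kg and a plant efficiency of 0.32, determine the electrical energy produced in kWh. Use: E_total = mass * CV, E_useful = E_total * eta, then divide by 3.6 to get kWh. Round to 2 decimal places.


Total energy = mass * CV = 9895 * 12.0 = 118740.0 MJ
Useful energy = total * eta = 118740.0 * 0.32 = 37996.8 MJ
Convert to kWh: 37996.8 / 3.6
Useful energy = 10554.67 kWh

10554.67


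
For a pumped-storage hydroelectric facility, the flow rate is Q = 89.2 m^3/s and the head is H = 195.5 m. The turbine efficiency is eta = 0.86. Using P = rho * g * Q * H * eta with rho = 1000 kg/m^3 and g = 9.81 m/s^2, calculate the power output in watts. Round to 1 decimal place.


Apply the hydropower formula P = rho * g * Q * H * eta
rho * g = 1000 * 9.81 = 9810.0
P = 9810.0 * 89.2 * 195.5 * 0.86
P = 147122492.8 W

147122492.8


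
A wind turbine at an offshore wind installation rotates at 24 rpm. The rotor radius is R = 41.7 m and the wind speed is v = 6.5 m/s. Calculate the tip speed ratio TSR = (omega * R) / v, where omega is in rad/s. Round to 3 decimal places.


Convert rotational speed to rad/s:
  omega = 24 * 2 * pi / 60 = 2.5133 rad/s
Compute tip speed:
  v_tip = omega * R = 2.5133 * 41.7 = 104.804 m/s
Tip speed ratio:
  TSR = v_tip / v_wind = 104.804 / 6.5 = 16.124

16.124


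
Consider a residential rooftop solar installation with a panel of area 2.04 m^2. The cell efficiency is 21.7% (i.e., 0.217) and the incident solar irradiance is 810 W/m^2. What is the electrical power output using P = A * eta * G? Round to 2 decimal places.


Use the solar power formula P = A * eta * G.
Given: A = 2.04 m^2, eta = 0.217, G = 810 W/m^2
P = 2.04 * 0.217 * 810
P = 358.57 W

358.57


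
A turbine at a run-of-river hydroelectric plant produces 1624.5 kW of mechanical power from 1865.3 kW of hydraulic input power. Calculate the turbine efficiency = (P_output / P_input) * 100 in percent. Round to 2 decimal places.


Turbine efficiency = (output power / input power) * 100
eta = (1624.5 / 1865.3) * 100
eta = 87.09%

87.09


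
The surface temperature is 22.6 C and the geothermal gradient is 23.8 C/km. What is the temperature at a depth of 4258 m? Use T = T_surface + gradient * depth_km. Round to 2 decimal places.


Convert depth to km: 4258 / 1000 = 4.258 km
Temperature increase = gradient * depth_km = 23.8 * 4.258 = 101.34 C
Temperature at depth = T_surface + delta_T = 22.6 + 101.34
T = 123.94 C

123.94


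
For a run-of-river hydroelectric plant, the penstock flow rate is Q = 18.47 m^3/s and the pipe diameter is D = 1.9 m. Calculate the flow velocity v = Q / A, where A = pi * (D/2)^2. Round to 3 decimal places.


Compute pipe cross-sectional area:
  A = pi * (D/2)^2 = pi * (1.9/2)^2 = 2.8353 m^2
Calculate velocity:
  v = Q / A = 18.47 / 2.8353
  v = 6.514 m/s

6.514


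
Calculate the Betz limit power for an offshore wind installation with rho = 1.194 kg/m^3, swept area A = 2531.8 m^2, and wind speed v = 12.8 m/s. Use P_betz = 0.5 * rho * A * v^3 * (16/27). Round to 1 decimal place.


The Betz coefficient Cp_max = 16/27 = 0.5926
v^3 = 12.8^3 = 2097.152
P_betz = 0.5 * rho * A * v^3 * Cp_max
P_betz = 0.5 * 1.194 * 2531.8 * 2097.152 * 0.5926
P_betz = 1878407.7 W

1878407.7


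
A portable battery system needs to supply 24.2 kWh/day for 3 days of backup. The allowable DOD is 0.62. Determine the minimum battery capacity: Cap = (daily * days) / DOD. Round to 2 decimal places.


Total energy needed = daily * days = 24.2 * 3 = 72.6 kWh
Account for depth of discharge:
  Cap = total_energy / DOD = 72.6 / 0.62
  Cap = 117.10 kWh

117.10


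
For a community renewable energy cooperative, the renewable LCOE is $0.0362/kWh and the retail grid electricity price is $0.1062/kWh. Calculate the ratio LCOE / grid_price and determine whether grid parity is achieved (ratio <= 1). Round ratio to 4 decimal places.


Compare LCOE to grid price:
  LCOE = $0.0362/kWh, Grid price = $0.1062/kWh
  Ratio = LCOE / grid_price = 0.0362 / 0.1062 = 0.3409
  Grid parity achieved (ratio <= 1)? yes

0.3409


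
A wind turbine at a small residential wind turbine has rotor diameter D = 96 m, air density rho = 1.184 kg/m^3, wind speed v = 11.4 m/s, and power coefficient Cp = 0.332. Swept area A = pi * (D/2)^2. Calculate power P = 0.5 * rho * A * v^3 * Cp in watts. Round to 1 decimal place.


Step 1 -- Compute swept area:
  A = pi * (D/2)^2 = pi * (96/2)^2 = 7238.23 m^2
Step 2 -- Apply wind power equation:
  P = 0.5 * rho * A * v^3 * Cp
  v^3 = 11.4^3 = 1481.544
  P = 0.5 * 1.184 * 7238.23 * 1481.544 * 0.332
  P = 2107689.8 W

2107689.8


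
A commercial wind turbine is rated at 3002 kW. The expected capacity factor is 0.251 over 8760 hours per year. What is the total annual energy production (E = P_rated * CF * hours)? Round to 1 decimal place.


Annual energy = rated_kW * capacity_factor * hours_per_year
Given: P_rated = 3002 kW, CF = 0.251, hours = 8760
E = 3002 * 0.251 * 8760
E = 6600677.5 kWh

6600677.5


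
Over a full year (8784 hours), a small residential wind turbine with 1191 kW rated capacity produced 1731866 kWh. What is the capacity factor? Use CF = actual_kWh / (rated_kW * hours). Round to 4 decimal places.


Capacity factor = actual output / maximum possible output
Maximum possible = rated * hours = 1191 * 8784 = 10461744 kWh
CF = 1731866 / 10461744
CF = 0.1655

0.1655


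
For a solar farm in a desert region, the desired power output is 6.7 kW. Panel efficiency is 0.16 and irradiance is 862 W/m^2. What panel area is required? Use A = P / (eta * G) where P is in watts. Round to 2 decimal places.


Convert target power to watts: P = 6.7 * 1000 = 6700.0 W
Compute denominator: eta * G = 0.16 * 862 = 137.92
Required area A = P / (eta * G) = 6700.0 / 137.92
A = 48.58 m^2

48.58


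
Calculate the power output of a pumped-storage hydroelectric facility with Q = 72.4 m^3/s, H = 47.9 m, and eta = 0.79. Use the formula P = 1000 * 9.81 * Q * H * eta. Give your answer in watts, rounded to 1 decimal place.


Apply the hydropower formula P = rho * g * Q * H * eta
rho * g = 1000 * 9.81 = 9810.0
P = 9810.0 * 72.4 * 47.9 * 0.79
P = 26876343.2 W

26876343.2


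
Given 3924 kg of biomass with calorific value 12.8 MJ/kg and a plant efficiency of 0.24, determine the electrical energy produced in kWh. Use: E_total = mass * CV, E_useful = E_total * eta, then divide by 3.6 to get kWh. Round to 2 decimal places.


Total energy = mass * CV = 3924 * 12.8 = 50227.2 MJ
Useful energy = total * eta = 50227.2 * 0.24 = 12054.53 MJ
Convert to kWh: 12054.53 / 3.6
Useful energy = 3348.48 kWh

3348.48


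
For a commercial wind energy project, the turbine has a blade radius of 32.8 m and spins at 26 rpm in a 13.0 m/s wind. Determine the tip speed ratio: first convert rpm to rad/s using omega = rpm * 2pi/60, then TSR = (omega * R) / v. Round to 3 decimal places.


Convert rotational speed to rad/s:
  omega = 26 * 2 * pi / 60 = 2.7227 rad/s
Compute tip speed:
  v_tip = omega * R = 2.7227 * 32.8 = 89.305 m/s
Tip speed ratio:
  TSR = v_tip / v_wind = 89.305 / 13.0 = 6.870

6.870


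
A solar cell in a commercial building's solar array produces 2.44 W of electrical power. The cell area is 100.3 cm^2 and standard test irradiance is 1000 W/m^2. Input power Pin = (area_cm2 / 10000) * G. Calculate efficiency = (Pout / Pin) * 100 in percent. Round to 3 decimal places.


First compute the input power:
  Pin = area_cm2 / 10000 * G = 100.3 / 10000 * 1000 = 10.03 W
Then compute efficiency:
  Efficiency = (Pout / Pin) * 100 = (2.44 / 10.03) * 100
  Efficiency = 24.327%

24.327


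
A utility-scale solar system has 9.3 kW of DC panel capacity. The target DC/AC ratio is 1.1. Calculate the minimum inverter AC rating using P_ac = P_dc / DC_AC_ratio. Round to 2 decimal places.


The inverter AC capacity is determined by the DC/AC ratio.
Given: P_dc = 9.3 kW, DC/AC ratio = 1.1
P_ac = P_dc / ratio = 9.3 / 1.1
P_ac = 8.45 kW

8.45


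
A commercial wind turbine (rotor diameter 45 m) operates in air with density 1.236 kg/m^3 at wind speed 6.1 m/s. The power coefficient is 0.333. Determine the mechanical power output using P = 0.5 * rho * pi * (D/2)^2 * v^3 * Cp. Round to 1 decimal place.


Step 1 -- Compute swept area:
  A = pi * (D/2)^2 = pi * (45/2)^2 = 1590.43 m^2
Step 2 -- Apply wind power equation:
  P = 0.5 * rho * A * v^3 * Cp
  v^3 = 6.1^3 = 226.981
  P = 0.5 * 1.236 * 1590.43 * 226.981 * 0.333
  P = 74291.2 W

74291.2


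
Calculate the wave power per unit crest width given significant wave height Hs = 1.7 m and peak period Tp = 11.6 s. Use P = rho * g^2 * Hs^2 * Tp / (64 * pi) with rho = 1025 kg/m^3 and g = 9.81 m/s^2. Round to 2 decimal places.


Apply wave power formula:
  g^2 = 9.81^2 = 96.2361
  Hs^2 = 1.7^2 = 2.89
  Numerator = rho * g^2 * Hs^2 * Tp = 1025 * 96.2361 * 2.89 * 11.6 = 3306874.49
  Denominator = 64 * pi = 201.0619
  P = 3306874.49 / 201.0619 = 16447.04 W/m

16447.04


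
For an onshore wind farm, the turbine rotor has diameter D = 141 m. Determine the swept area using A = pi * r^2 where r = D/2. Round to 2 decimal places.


Compute the rotor radius:
  r = D / 2 = 141 / 2 = 70.5 m
Calculate swept area:
  A = pi * r^2 = pi * 70.5^2
  A = 15614.50 m^2

15614.50


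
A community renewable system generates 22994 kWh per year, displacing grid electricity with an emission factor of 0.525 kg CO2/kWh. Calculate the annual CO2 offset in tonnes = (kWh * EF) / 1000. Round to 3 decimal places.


CO2 offset in kg = generation * emission_factor
CO2 offset = 22994 * 0.525 = 12071.85 kg
Convert to tonnes:
  CO2 offset = 12071.85 / 1000 = 12.072 tonnes

12.072


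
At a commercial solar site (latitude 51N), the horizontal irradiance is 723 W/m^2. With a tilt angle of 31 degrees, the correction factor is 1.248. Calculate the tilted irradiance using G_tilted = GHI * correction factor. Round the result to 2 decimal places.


Identify the given values:
  GHI = 723 W/m^2, tilt correction factor = 1.248
Apply the formula G_tilted = GHI * factor:
  G_tilted = 723 * 1.248
  G_tilted = 902.30 W/m^2

902.30


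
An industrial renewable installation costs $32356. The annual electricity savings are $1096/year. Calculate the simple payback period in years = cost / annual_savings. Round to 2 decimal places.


Simple payback period = initial cost / annual savings
Payback = 32356 / 1096
Payback = 29.52 years

29.52


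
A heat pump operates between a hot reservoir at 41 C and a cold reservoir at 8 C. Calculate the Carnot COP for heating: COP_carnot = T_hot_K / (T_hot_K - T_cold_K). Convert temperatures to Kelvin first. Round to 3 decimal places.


Convert to Kelvin:
  T_hot = 41 + 273.15 = 314.15 K
  T_cold = 8 + 273.15 = 281.15 K
Apply Carnot COP formula:
  COP = T_hot_K / (T_hot_K - T_cold_K) = 314.15 / 33.0
  COP = 9.520

9.520


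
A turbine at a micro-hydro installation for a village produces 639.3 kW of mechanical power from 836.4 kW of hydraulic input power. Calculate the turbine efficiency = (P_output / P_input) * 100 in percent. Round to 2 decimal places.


Turbine efficiency = (output power / input power) * 100
eta = (639.3 / 836.4) * 100
eta = 76.43%

76.43


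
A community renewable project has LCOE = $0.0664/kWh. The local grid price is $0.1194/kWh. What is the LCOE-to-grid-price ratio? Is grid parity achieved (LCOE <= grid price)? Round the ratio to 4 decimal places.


Compare LCOE to grid price:
  LCOE = $0.0664/kWh, Grid price = $0.1194/kWh
  Ratio = LCOE / grid_price = 0.0664 / 0.1194 = 0.5561
  Grid parity achieved (ratio <= 1)? yes

0.5561


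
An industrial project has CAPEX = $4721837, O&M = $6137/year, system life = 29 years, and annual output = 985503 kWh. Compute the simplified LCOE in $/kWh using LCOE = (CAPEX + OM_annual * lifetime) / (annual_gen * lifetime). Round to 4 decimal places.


Total cost = CAPEX + OM * lifetime = 4721837 + 6137 * 29 = 4721837 + 177973 = 4899810
Total generation = annual * lifetime = 985503 * 29 = 28579587 kWh
LCOE = 4899810 / 28579587
LCOE = 0.1714 $/kWh

0.1714


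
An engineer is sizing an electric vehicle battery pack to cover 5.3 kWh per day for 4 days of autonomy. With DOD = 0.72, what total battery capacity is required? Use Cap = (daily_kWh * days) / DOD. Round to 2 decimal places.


Total energy needed = daily * days = 5.3 * 4 = 21.2 kWh
Account for depth of discharge:
  Cap = total_energy / DOD = 21.2 / 0.72
  Cap = 29.44 kWh

29.44


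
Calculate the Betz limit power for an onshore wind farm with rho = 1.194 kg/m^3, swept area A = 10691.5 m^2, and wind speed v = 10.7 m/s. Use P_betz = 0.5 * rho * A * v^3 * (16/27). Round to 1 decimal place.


The Betz coefficient Cp_max = 16/27 = 0.5926
v^3 = 10.7^3 = 1225.043
P_betz = 0.5 * rho * A * v^3 * Cp_max
P_betz = 0.5 * 1.194 * 10691.5 * 1225.043 * 0.5926
P_betz = 4633621.2 W

4633621.2


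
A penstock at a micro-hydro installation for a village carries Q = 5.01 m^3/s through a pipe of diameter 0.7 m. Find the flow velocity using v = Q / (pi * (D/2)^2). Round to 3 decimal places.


Compute pipe cross-sectional area:
  A = pi * (D/2)^2 = pi * (0.7/2)^2 = 0.3848 m^2
Calculate velocity:
  v = Q / A = 5.01 / 0.3848
  v = 13.018 m/s

13.018


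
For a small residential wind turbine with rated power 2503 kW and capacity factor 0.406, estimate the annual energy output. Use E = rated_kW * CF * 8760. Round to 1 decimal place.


Annual energy = rated_kW * capacity_factor * hours_per_year
Given: P_rated = 2503 kW, CF = 0.406, hours = 8760
E = 2503 * 0.406 * 8760
E = 8902069.7 kWh

8902069.7


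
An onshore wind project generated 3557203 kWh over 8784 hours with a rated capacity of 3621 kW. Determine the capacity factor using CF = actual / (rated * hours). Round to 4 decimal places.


Capacity factor = actual output / maximum possible output
Maximum possible = rated * hours = 3621 * 8784 = 31806864 kWh
CF = 3557203 / 31806864
CF = 0.1118

0.1118


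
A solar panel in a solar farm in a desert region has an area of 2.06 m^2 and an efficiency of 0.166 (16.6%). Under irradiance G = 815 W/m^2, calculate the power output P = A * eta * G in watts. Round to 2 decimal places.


Use the solar power formula P = A * eta * G.
Given: A = 2.06 m^2, eta = 0.166, G = 815 W/m^2
P = 2.06 * 0.166 * 815
P = 278.70 W

278.70


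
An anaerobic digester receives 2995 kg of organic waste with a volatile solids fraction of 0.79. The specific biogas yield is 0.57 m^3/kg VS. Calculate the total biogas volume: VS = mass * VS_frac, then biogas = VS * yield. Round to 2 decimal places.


Compute volatile solids:
  VS = mass * VS_fraction = 2995 * 0.79 = 2366.05 kg
Calculate biogas volume:
  Biogas = VS * specific_yield = 2366.05 * 0.57
  Biogas = 1348.65 m^3

1348.65


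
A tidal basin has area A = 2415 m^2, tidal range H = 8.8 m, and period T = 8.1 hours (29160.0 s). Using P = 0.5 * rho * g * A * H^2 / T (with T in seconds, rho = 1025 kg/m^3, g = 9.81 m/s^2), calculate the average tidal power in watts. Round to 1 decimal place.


Convert period to seconds: T = 8.1 * 3600 = 29160.0 s
H^2 = 8.8^2 = 77.44
P = 0.5 * rho * g * A * H^2 / T
P = 0.5 * 1025 * 9.81 * 2415 * 77.44 / 29160.0
P = 32244.7 W

32244.7


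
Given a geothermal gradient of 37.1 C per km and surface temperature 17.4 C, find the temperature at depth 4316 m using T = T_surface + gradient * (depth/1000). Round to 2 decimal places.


Convert depth to km: 4316 / 1000 = 4.316 km
Temperature increase = gradient * depth_km = 37.1 * 4.316 = 160.12 C
Temperature at depth = T_surface + delta_T = 17.4 + 160.12
T = 177.52 C

177.52


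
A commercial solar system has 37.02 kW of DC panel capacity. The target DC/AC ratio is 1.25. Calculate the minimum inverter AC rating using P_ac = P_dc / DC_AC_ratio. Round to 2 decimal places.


The inverter AC capacity is determined by the DC/AC ratio.
Given: P_dc = 37.02 kW, DC/AC ratio = 1.25
P_ac = P_dc / ratio = 37.02 / 1.25
P_ac = 29.62 kW

29.62


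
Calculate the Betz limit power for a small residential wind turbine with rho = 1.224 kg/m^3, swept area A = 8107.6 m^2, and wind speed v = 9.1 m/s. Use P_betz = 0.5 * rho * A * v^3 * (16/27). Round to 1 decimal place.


The Betz coefficient Cp_max = 16/27 = 0.5926
v^3 = 9.1^3 = 753.571
P_betz = 0.5 * rho * A * v^3 * Cp_max
P_betz = 0.5 * 1.224 * 8107.6 * 753.571 * 0.5926
P_betz = 2215767.2 W

2215767.2


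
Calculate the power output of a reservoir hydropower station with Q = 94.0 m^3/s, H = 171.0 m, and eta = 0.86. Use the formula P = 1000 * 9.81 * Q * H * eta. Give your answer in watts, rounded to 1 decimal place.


Apply the hydropower formula P = rho * g * Q * H * eta
rho * g = 1000 * 9.81 = 9810.0
P = 9810.0 * 94.0 * 171.0 * 0.86
P = 135609908.4 W

135609908.4


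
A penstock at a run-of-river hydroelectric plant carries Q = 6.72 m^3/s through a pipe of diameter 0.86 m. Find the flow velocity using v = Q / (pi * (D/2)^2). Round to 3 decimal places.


Compute pipe cross-sectional area:
  A = pi * (D/2)^2 = pi * (0.86/2)^2 = 0.5809 m^2
Calculate velocity:
  v = Q / A = 6.72 / 0.5809
  v = 11.569 m/s

11.569


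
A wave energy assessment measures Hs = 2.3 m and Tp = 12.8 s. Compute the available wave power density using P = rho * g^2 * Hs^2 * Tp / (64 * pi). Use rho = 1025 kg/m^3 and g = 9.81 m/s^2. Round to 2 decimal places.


Apply wave power formula:
  g^2 = 9.81^2 = 96.2361
  Hs^2 = 2.3^2 = 5.29
  Numerator = rho * g^2 * Hs^2 * Tp = 1025 * 96.2361 * 5.29 * 12.8 = 6679247.27
  Denominator = 64 * pi = 201.0619
  P = 6679247.27 / 201.0619 = 33219.85 W/m

33219.85


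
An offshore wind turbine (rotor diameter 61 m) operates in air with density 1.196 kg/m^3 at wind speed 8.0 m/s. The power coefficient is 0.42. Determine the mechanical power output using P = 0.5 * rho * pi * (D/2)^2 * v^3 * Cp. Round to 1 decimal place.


Step 1 -- Compute swept area:
  A = pi * (D/2)^2 = pi * (61/2)^2 = 2922.47 m^2
Step 2 -- Apply wind power equation:
  P = 0.5 * rho * A * v^3 * Cp
  v^3 = 8.0^3 = 512.0
  P = 0.5 * 1.196 * 2922.47 * 512.0 * 0.42
  P = 375811.4 W

375811.4


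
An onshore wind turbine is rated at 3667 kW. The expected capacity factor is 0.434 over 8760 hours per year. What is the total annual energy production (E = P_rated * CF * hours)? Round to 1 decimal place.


Annual energy = rated_kW * capacity_factor * hours_per_year
Given: P_rated = 3667 kW, CF = 0.434, hours = 8760
E = 3667 * 0.434 * 8760
E = 13941347.3 kWh

13941347.3


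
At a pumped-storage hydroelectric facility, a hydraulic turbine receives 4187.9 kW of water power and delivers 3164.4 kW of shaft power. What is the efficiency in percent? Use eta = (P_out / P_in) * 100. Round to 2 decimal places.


Turbine efficiency = (output power / input power) * 100
eta = (3164.4 / 4187.9) * 100
eta = 75.56%

75.56


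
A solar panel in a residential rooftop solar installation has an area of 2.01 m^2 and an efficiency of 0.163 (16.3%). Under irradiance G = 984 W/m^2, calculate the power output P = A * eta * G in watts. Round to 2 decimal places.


Use the solar power formula P = A * eta * G.
Given: A = 2.01 m^2, eta = 0.163, G = 984 W/m^2
P = 2.01 * 0.163 * 984
P = 322.39 W

322.39


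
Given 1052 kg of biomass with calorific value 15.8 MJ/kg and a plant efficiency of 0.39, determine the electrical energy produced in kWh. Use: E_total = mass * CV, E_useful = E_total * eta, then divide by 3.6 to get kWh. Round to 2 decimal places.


Total energy = mass * CV = 1052 * 15.8 = 16621.6 MJ
Useful energy = total * eta = 16621.6 * 0.39 = 6482.42 MJ
Convert to kWh: 6482.42 / 3.6
Useful energy = 1800.67 kWh

1800.67


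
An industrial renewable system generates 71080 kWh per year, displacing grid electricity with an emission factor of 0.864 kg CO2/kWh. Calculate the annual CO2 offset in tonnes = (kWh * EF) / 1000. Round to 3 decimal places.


CO2 offset in kg = generation * emission_factor
CO2 offset = 71080 * 0.864 = 61413.12 kg
Convert to tonnes:
  CO2 offset = 61413.12 / 1000 = 61.413 tonnes

61.413


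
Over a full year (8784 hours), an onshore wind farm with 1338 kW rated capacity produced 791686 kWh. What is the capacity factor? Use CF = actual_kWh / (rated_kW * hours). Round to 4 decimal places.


Capacity factor = actual output / maximum possible output
Maximum possible = rated * hours = 1338 * 8784 = 11752992 kWh
CF = 791686 / 11752992
CF = 0.0674

0.0674


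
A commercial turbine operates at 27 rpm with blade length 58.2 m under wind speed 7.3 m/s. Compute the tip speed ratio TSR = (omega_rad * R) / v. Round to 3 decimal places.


Convert rotational speed to rad/s:
  omega = 27 * 2 * pi / 60 = 2.8274 rad/s
Compute tip speed:
  v_tip = omega * R = 2.8274 * 58.2 = 164.557 m/s
Tip speed ratio:
  TSR = v_tip / v_wind = 164.557 / 7.3 = 22.542

22.542
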